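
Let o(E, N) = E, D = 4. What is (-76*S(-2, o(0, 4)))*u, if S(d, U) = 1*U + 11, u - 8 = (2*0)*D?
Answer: -6688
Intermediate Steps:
u = 8 (u = 8 + (2*0)*4 = 8 + 0*4 = 8 + 0 = 8)
S(d, U) = 11 + U (S(d, U) = U + 11 = 11 + U)
(-76*S(-2, o(0, 4)))*u = -76*(11 + 0)*8 = -76*11*8 = -836*8 = -6688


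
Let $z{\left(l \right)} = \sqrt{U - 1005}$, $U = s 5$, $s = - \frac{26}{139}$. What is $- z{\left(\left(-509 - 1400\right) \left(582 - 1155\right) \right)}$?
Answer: $- \frac{5 i \sqrt{777427}}{139} \approx - 31.716 i$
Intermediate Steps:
$s = - \frac{26}{139}$ ($s = \left(-26\right) \frac{1}{139} = - \frac{26}{139} \approx -0.18705$)
$U = - \frac{130}{139}$ ($U = \left(- \frac{26}{139}\right) 5 = - \frac{130}{139} \approx -0.93525$)
$z{\left(l \right)} = \frac{5 i \sqrt{777427}}{139}$ ($z{\left(l \right)} = \sqrt{- \frac{130}{139} - 1005} = \sqrt{- \frac{139825}{139}} = \frac{5 i \sqrt{777427}}{139}$)
$- z{\left(\left(-509 - 1400\right) \left(582 - 1155\right) \right)} = - \frac{5 i \sqrt{777427}}{139}$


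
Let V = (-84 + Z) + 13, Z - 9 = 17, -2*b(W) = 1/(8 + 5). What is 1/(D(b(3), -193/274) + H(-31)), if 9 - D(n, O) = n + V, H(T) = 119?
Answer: 26/4499 ≈ 0.0057791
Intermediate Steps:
b(W) = -1/26 (b(W) = -1/(2*(8 + 5)) = -½/13 = -½*1/13 = -1/26)
Z = 26 (Z = 9 + 17 = 26)
V = -45 (V = (-84 + 26) + 13 = -58 + 13 = -45)
D(n, O) = 54 - n (D(n, O) = 9 - (n - 45) = 9 - (-45 + n) = 9 + (45 - n) = 54 - n)
1/(D(b(3), -193/274) + H(-31)) = 1/((54 - 1*(-1/26)) + 119) = 1/((54 + 1/26) + 119) = 1/(1405/26 + 119) = 1/(4499/26) = 26/4499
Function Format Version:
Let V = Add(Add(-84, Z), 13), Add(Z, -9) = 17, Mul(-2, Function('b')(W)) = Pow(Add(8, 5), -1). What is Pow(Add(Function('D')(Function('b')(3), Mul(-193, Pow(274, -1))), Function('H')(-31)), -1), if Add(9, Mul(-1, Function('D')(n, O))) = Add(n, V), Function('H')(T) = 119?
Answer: Rational(26, 4499) ≈ 0.0057791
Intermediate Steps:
Function('b')(W) = Rational(-1, 26) (Function('b')(W) = Mul(Rational(-1, 2), Pow(Add(8, 5), -1)) = Mul(Rational(-1, 2), Pow(13, -1)) = Mul(Rational(-1, 2), Rational(1, 13)) = Rational(-1, 26))
Z = 26 (Z = Add(9, 17) = 26)
V = -45 (V = Add(Add(-84, 26), 13) = Add(-58, 13) = -45)
Function('D')(n, O) = Add(54, Mul(-1, n)) (Function('D')(n, O) = Add(9, Mul(-1, Add(n, -45))) = Add(9, Mul(-1, Add(-45, n))) = Add(9, Add(45, Mul(-1, n))) = Add(54, Mul(-1, n)))
Pow(Add(Function('D')(Function('b')(3), Mul(-193, Pow(274, -1))), Function('H')(-31)), -1) = Pow(Add(Add(54, Mul(-1, Rational(-1, 26))), 119), -1) = Pow(Add(Add(54, Rational(1, 26)), 119), -1) = Pow(Add(Rational(1405, 26), 119), -1) = Pow(Rational(4499, 26), -1) = Rational(26, 4499)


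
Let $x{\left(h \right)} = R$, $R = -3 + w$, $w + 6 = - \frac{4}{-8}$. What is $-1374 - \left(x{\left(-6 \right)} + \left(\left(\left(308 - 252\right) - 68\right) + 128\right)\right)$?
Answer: $- \frac{2963}{2} \approx -1481.5$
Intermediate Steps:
$w = - \frac{11}{2}$ ($w = -6 - \frac{4}{-8} = -6 - - \frac{1}{2} = -6 + \frac{1}{2} = - \frac{11}{2} \approx -5.5$)
$R = - \frac{17}{2}$ ($R = -3 - \frac{11}{2} = - \frac{17}{2} \approx -8.5$)
$x{\left(h \right)} = - \frac{17}{2}$
$-1374 - \left(x{\left(-6 \right)} + \left(\left(\left(308 - 252\right) - 68\right) + 128\right)\right) = -1374 - \left(- \frac{17}{2} + \left(\left(\left(308 - 252\right) - 68\right) + 128\right)\right) = -1374 - \left(- \frac{17}{2} + \left(\left(56 - 68\right) + 128\right)\right) = -1374 - \left(- \frac{17}{2} + \left(-12 + 128\right)\right) = -1374 - \left(- \frac{17}{2} + 116\right) = -1374 - \frac{215}{2} = - \frac{2963}{2}$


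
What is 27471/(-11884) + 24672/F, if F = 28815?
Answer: -166124939/114145820 ≈ -1.4554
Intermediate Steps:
27471/(-11884) + 24672/F = 27471/(-11884) + 24672/28815 = 27471*(-1/11884) + 24672*(1/28815) = -27471/11884 + 8224/9605 = -166124939/114145820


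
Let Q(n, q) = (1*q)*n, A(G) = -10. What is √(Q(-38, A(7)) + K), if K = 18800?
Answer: 2*√4795 ≈ 138.49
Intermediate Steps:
Q(n, q) = n*q (Q(n, q) = q*n = n*q)
√(Q(-38, A(7)) + K) = √(-38*(-10) + 18800) = √(380 + 18800) = √19180 = 2*√4795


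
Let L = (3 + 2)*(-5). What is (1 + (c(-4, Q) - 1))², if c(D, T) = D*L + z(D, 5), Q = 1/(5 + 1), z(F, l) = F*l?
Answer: 6400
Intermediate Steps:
L = -25 (L = 5*(-5) = -25)
Q = ⅙ (Q = 1/6 = ⅙ ≈ 0.16667)
c(D, T) = -20*D (c(D, T) = D*(-25) + D*5 = -25*D + 5*D = -20*D)
(1 + (c(-4, Q) - 1))² = (1 + (-20*(-4) - 1))² = (1 + (80 - 1))² = (1 + 79)² = 80² = 6400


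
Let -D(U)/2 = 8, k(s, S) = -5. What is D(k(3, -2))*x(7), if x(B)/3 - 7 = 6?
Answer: -624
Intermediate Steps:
x(B) = 39 (x(B) = 21 + 3*6 = 21 + 18 = 39)
D(U) = -16 (D(U) = -2*8 = -16)
D(k(3, -2))*x(7) = -16*39 = -624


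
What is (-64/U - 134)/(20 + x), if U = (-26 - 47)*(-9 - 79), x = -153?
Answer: 107610/106799 ≈ 1.0076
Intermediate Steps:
U = 6424 (U = -73*(-88) = 6424)
(-64/U - 134)/(20 + x) = (-64/6424 - 134)/(20 - 153) = (-64*1/6424 - 134)/(-133) = (-8/803 - 134)*(-1/133) = -107610/803*(-1/133) = 107610/106799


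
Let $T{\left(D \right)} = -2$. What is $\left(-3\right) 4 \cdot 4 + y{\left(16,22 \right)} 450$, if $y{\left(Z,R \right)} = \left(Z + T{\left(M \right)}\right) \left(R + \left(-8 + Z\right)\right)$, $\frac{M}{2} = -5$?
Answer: $188952$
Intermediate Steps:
$M = -10$ ($M = 2 \left(-5\right) = -10$)
$y{\left(Z,R \right)} = \left(-2 + Z\right) \left(-8 + R + Z\right)$ ($y{\left(Z,R \right)} = \left(Z - 2\right) \left(R + \left(-8 + Z\right)\right) = \left(-2 + Z\right) \left(-8 + R + Z\right)$)
$\left(-3\right) 4 \cdot 4 + y{\left(16,22 \right)} 450 = \left(-3\right) 4 \cdot 4 + \left(16 + 16^{2} - 160 - 44 + 22 \cdot 16\right) 450 = \left(-12\right) 4 + \left(16 + 256 - 160 - 44 + 352\right) 450 = -48 + 420 \cdot 450 = -48 + 189000 = 188952$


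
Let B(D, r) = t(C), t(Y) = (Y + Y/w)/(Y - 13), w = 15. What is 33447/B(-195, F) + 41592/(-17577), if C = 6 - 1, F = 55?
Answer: -587925647/11718 ≈ -50173.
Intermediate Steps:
C = 5
t(Y) = 16*Y/(15*(-13 + Y)) (t(Y) = (Y + Y/15)/(Y - 13) = (Y + Y*(1/15))/(-13 + Y) = (Y + Y/15)/(-13 + Y) = (16*Y/15)/(-13 + Y) = 16*Y/(15*(-13 + Y)))
B(D, r) = -⅔ (B(D, r) = (16/15)*5/(-13 + 5) = (16/15)*5/(-8) = (16/15)*5*(-⅛) = -⅔)
33447/B(-195, F) + 41592/(-17577) = 33447/(-⅔) + 41592/(-17577) = 33447*(-3/2) + 41592*(-1/17577) = -100341/2 - 13864/5859 = -587925647/11718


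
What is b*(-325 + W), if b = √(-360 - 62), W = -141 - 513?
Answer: -979*I*√422 ≈ -20111.0*I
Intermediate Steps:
W = -654
b = I*√422 (b = √(-422) = I*√422 ≈ 20.543*I)
b*(-325 + W) = (I*√422)*(-325 - 654) = (I*√422)*(-979) = -979*I*√422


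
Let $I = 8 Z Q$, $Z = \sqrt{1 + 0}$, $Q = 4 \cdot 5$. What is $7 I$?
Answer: $1120$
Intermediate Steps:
$Q = 20$
$Z = 1$ ($Z = \sqrt{1} = 1$)
$I = 160$ ($I = 8 \cdot 1 \cdot 20 = 8 \cdot 20 = 160$)
$7 I = 7 \cdot 160 = 1120$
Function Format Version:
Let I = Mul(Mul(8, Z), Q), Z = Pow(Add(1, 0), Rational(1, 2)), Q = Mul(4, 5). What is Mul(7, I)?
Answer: 1120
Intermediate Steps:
Q = 20
Z = 1 (Z = Pow(1, Rational(1, 2)) = 1)
I = 160 (I = Mul(Mul(8, 1), 20) = Mul(8, 20) = 160)
Mul(7, I) = Mul(7, 160) = 1120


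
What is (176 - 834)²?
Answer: 432964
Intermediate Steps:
(176 - 834)² = (-658)² = 432964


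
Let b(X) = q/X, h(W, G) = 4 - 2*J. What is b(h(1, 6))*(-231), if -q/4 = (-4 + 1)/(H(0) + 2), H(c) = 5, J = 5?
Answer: 66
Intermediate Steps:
h(W, G) = -6 (h(W, G) = 4 - 2*5 = 4 - 10 = -6)
q = 12/7 (q = -4*(-4 + 1)/(5 + 2) = -(-12)/7 = -4*(-3/7) = 12/7 ≈ 1.7143)
b(X) = 12/(7*X)
b(h(1, 6))*(-231) = ((12/7)/(-6))*(-231) = ((12/7)*(-⅙))*(-231) = -2/7*(-231) = 66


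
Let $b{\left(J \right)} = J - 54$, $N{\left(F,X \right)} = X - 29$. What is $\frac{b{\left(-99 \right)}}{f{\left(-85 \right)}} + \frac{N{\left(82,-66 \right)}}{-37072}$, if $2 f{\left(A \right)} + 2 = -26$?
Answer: $\frac{405239}{37072} \approx 10.931$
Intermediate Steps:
$N{\left(F,X \right)} = -29 + X$
$f{\left(A \right)} = -14$ ($f{\left(A \right)} = -1 + \frac{1}{2} \left(-26\right) = -1 - 13 = -14$)
$b{\left(J \right)} = -54 + J$ ($b{\left(J \right)} = J - 54 = -54 + J$)
$\frac{b{\left(-99 \right)}}{f{\left(-85 \right)}} + \frac{N{\left(82,-66 \right)}}{-37072} = \frac{-54 - 99}{-14} + \frac{-29 - 66}{-37072} = \left(-153\right) \left(- \frac{1}{14}\right) - - \frac{95}{37072} = \frac{153}{14} + \frac{95}{37072} = \frac{405239}{37072}$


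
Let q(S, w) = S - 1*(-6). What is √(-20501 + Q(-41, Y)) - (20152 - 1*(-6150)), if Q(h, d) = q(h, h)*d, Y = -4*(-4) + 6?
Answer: -26302 + I*√21271 ≈ -26302.0 + 145.85*I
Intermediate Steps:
Y = 22 (Y = 16 + 6 = 22)
q(S, w) = 6 + S (q(S, w) = S + 6 = 6 + S)
Q(h, d) = d*(6 + h) (Q(h, d) = (6 + h)*d = d*(6 + h))
√(-20501 + Q(-41, Y)) - (20152 - 1*(-6150)) = √(-20501 + 22*(6 - 41)) - (20152 - 1*(-6150)) = √(-20501 + 22*(-35)) - (20152 + 6150) = √(-20501 - 770) - 1*26302 = √(-21271) - 26302 = I*√21271 - 26302 = -26302 + I*√21271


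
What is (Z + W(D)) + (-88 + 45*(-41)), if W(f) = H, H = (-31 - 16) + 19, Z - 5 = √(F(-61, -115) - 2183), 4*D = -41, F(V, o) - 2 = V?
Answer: -1956 + I*√2242 ≈ -1956.0 + 47.35*I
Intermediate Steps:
F(V, o) = 2 + V
D = -41/4 (D = (¼)*(-41) = -41/4 ≈ -10.250)
Z = 5 + I*√2242 (Z = 5 + √((2 - 61) - 2183) = 5 + √(-59 - 2183) = 5 + √(-2242) = 5 + I*√2242 ≈ 5.0 + 47.35*I)
H = -28 (H = -47 + 19 = -28)
W(f) = -28
(Z + W(D)) + (-88 + 45*(-41)) = ((5 + I*√2242) - 28) + (-88 + 45*(-41)) = (-23 + I*√2242) + (-88 - 1845) = (-23 + I*√2242) - 1933 = -1956 + I*√2242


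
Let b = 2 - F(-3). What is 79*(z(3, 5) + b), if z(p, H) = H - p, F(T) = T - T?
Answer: 316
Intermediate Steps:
F(T) = 0
b = 2 (b = 2 - 1*0 = 2 + 0 = 2)
79*(z(3, 5) + b) = 79*((5 - 1*3) + 2) = 79*((5 - 3) + 2) = 79*(2 + 2) = 79*4 = 316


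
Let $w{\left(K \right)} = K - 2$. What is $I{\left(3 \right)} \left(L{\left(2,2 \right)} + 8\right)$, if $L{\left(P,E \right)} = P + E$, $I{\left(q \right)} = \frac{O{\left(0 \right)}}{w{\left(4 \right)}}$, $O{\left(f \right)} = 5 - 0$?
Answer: $30$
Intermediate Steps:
$w{\left(K \right)} = -2 + K$
$O{\left(f \right)} = 5$ ($O{\left(f \right)} = 5 + 0 = 5$)
$I{\left(q \right)} = \frac{5}{2}$ ($I{\left(q \right)} = \frac{5}{-2 + 4} = \frac{5}{2}$)
$L{\left(P,E \right)} = E + P$
$I{\left(3 \right)} \left(L{\left(2,2 \right)} + 8\right) = \frac{5 \left(\left(2 + 2\right) + 8\right)}{2} = \frac{5 \left(4 + 8\right)}{2} = \frac{5}{2} \cdot 12 = 30$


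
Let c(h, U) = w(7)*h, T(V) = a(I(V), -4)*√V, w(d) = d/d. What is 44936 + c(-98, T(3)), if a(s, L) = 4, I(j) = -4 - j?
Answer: 44838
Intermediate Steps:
w(d) = 1
T(V) = 4*√V
c(h, U) = h (c(h, U) = 1*h = h)
44936 + c(-98, T(3)) = 44936 - 98 = 44838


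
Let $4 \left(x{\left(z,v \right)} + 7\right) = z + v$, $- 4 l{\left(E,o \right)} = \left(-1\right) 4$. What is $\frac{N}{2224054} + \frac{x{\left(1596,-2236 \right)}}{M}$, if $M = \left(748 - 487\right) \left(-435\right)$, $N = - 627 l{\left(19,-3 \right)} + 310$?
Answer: $\frac{335426423}{252507970890} \approx 0.0013284$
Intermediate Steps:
$l{\left(E,o \right)} = 1$ ($l{\left(E,o \right)} = - \frac{\left(-1\right) 4}{4} = \left(- \frac{1}{4}\right) \left(-4\right) = 1$)
$N = -317$ ($N = \left(-627\right) 1 + 310 = -627 + 310 = -317$)
$x{\left(z,v \right)} = -7 + \frac{v}{4} + \frac{z}{4}$ ($x{\left(z,v \right)} = -7 + \frac{z + v}{4} = -7 + \frac{v + z}{4} = -7 + \left(\frac{v}{4} + \frac{z}{4}\right) = -7 + \frac{v}{4} + \frac{z}{4}$)
$M = -113535$ ($M = 261 \left(-435\right) = -113535$)
$\frac{N}{2224054} + \frac{x{\left(1596,-2236 \right)}}{M} = - \frac{317}{2224054} + \frac{-7 + \frac{1}{4} \left(-2236\right) + \frac{1}{4} \cdot 1596}{-113535} = \left(-317\right) \frac{1}{2224054} + \left(-7 - 559 + 399\right) \left(- \frac{1}{113535}\right) = - \frac{317}{2224054} - - \frac{167}{113535} = - \frac{317}{2224054} + \frac{167}{113535} = \frac{335426423}{252507970890}$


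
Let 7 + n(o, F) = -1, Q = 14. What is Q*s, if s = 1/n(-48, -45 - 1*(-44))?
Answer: -7/4 ≈ -1.7500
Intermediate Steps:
n(o, F) = -8 (n(o, F) = -7 - 1 = -8)
s = -⅛ (s = 1/(-8) = -⅛ ≈ -0.12500)
Q*s = 14*(-⅛) = -7/4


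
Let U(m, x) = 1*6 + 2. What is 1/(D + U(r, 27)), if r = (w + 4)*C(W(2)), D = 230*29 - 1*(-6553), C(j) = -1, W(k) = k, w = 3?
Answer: 1/13231 ≈ 7.5580e-5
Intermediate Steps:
D = 13223 (D = 6670 + 6553 = 13223)
r = -7 (r = (3 + 4)*(-1) = 7*(-1) = -7)
U(m, x) = 8 (U(m, x) = 6 + 2 = 8)
1/(D + U(r, 27)) = 1/(13223 + 8) = 1/13231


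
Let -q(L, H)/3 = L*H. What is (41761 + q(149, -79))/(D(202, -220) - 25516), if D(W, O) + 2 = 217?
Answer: -77074/25301 ≈ -3.0463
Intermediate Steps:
q(L, H) = -3*H*L (q(L, H) = -3*L*H = -3*H*L)
D(W, O) = 215 (D(W, O) = -2 + 217 = 215)
(41761 + q(149, -79))/(D(202, -220) - 25516) = (41761 - 3*(-79)*149)/(215 - 25516) = (41761 + 35313)/(-25301) = 77074*(-1/25301) = -77074/25301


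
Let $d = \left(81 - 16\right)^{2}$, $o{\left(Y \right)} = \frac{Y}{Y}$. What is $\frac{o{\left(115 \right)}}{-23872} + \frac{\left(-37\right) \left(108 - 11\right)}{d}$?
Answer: $- \frac{85680833}{100859200} \approx -0.84951$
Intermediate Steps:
$o{\left(Y \right)} = 1$
$d = 4225$ ($d = 65^{2} = 4225$)
$\frac{o{\left(115 \right)}}{-23872} + \frac{\left(-37\right) \left(108 - 11\right)}{d} = 1 \frac{1}{-23872} + \frac{\left(-37\right) \left(108 - 11\right)}{4225} = 1 \left(- \frac{1}{23872}\right) + \left(-37\right) 97 \cdot \frac{1}{4225} = - \frac{1}{23872} - \frac{3589}{4225} = - \frac{85680833}{100859200}$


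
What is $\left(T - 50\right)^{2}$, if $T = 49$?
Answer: $1$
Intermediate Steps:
$\left(T - 50\right)^{2} = \left(49 - 50\right)^{2} = \left(-1\right)^{2} = 1$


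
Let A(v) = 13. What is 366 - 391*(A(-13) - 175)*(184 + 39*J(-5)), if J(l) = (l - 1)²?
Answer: 100587462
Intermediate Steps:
J(l) = (-1 + l)²
366 - 391*(A(-13) - 175)*(184 + 39*J(-5)) = 366 - 391*(13 - 175)*(184 + 39*(-1 - 5)²) = 366 - (-63342)*(184 + 39*(-6)²) = 366 - (-63342)*(184 + 39*36) = 366 - (-63342)*(184 + 1404) = 366 - (-63342)*1588 = 366 - 391*(-257256) = 366 + 100587096 = 100587462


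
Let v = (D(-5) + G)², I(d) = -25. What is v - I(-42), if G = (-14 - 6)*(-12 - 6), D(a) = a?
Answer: 126050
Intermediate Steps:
G = 360 (G = -20*(-18) = 360)
v = 126025 (v = (-5 + 360)² = 355² = 126025)
v - I(-42) = 126025 - 1*(-25) = 126025 + 25 = 126050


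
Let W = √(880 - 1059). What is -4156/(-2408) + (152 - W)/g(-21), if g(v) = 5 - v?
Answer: 59259/7826 - I*√179/26 ≈ 7.5721 - 0.51458*I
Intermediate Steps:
W = I*√179 (W = √(-179) = I*√179 ≈ 13.379*I)
-4156/(-2408) + (152 - W)/g(-21) = -4156/(-2408) + (152 - I*√179)/(5 - 1*(-21)) = -4156*(-1/2408) + (152 - I*√179)/(5 + 21) = 1039/602 + (152 - I*√179)/26 = 1039/602 + (152 - I*√179)*(1/26) = 1039/602 + (76/13 - I*√179/26) = 59259/7826 - I*√179/26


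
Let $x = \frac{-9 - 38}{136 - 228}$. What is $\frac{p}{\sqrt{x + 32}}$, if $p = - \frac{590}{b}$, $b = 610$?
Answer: $- \frac{118 \sqrt{68793}}{182451} \approx -0.16963$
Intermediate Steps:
$x = \frac{47}{92}$ ($x = - \frac{47}{-92} = \left(-47\right) \left(- \frac{1}{92}\right) = \frac{47}{92} \approx 0.51087$)
$p = - \frac{59}{61}$ ($p = - \frac{590}{610} = \left(-590\right) \frac{1}{610} = - \frac{59}{61} \approx -0.96721$)
$\frac{p}{\sqrt{x + 32}} = - \frac{59}{61 \sqrt{\frac{47}{92} + 32}} = - \frac{59}{61 \sqrt{\frac{2991}{92}}} = - \frac{59}{61 \frac{\sqrt{68793}}{46}} = - \frac{59 \frac{2 \sqrt{68793}}{2991}}{61} = - \frac{118 \sqrt{68793}}{182451}$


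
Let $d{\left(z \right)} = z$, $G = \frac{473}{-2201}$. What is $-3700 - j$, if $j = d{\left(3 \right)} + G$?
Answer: $- \frac{8149830}{2201} \approx -3702.8$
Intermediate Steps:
$G = - \frac{473}{2201}$ ($G = 473 \left(- \frac{1}{2201}\right) = - \frac{473}{2201} \approx -0.2149$)
$j = \frac{6130}{2201}$ ($j = 3 - \frac{473}{2201} = \frac{6130}{2201} \approx 2.7851$)
$-3700 - j = -3700 - \frac{6130}{2201} = - \frac{8149830}{2201}$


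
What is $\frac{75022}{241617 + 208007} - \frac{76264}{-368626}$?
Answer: $\frac{15486296127}{41435774156} \approx 0.37374$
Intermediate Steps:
$\frac{75022}{241617 + 208007} - \frac{76264}{-368626} = \frac{75022}{449624} - - \frac{38132}{184313} = 75022 \cdot \frac{1}{449624} + \frac{38132}{184313} = \frac{37511}{224812} + \frac{38132}{184313} = \frac{15486296127}{41435774156}$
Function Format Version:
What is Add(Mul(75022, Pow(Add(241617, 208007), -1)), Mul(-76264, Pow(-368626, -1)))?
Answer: Rational(15486296127, 41435774156) ≈ 0.37374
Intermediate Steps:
Add(Mul(75022, Pow(Add(241617, 208007), -1)), Mul(-76264, Pow(-368626, -1))) = Add(Mul(75022, Pow(449624, -1)), Mul(-76264, Rational(-1, 368626))) = Add(Mul(75022, Rational(1, 449624)), Rational(38132, 184313)) = Add(Rational(37511, 224812), Rational(38132, 184313)) = Rational(15486296127, 41435774156)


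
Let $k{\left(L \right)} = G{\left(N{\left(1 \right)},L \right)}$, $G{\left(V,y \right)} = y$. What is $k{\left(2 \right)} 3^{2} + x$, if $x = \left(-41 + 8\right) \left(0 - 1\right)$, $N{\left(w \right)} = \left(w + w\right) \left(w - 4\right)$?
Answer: $51$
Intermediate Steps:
$N{\left(w \right)} = 2 w \left(-4 + w\right)$
$k{\left(L \right)} = L$
$x = 33$ ($x = \left(-33\right) \left(-1\right) = 33$)
$k{\left(2 \right)} 3^{2} + x = 2 \cdot 3^{2} + 33 = 2 \cdot 9 + 33 = 18 + 33 = 51$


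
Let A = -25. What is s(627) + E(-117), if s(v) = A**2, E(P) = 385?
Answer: 1010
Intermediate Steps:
s(v) = 625 (s(v) = (-25)**2 = 625)
s(627) + E(-117) = 625 + 385 = 1010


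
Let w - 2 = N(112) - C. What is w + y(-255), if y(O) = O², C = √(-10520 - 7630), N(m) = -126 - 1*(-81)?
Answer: 64982 - 55*I*√6 ≈ 64982.0 - 134.72*I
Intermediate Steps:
N(m) = -45 (N(m) = -126 + 81 = -45)
C = 55*I*√6 (C = √(-18150) = 55*I*√6 ≈ 134.72*I)
w = -43 - 55*I*√6 (w = 2 + (-45 - 55*I*√6) = -43 - 55*I*√6 ≈ -43.0 - 134.72*I)
w + y(-255) = (-43 - 55*I*√6) + (-255)² = (-43 - 55*I*√6) + 65025 = 64982 - 55*I*√6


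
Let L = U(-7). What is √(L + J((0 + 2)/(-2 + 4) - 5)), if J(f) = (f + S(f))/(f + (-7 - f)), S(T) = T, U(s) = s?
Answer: I*√287/7 ≈ 2.4202*I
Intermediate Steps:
L = -7
J(f) = -2*f/7 (J(f) = (f + f)/(f + (-7 - f)) = (2*f)/(-7) = (2*f)*(-⅐) = -2*f/7)
√(L + J((0 + 2)/(-2 + 4) - 5)) = √(-7 - 2*((0 + 2)/(-2 + 4) - 5)/7) = √(-7 - 2*(2/2 - 5)/7) = √(-7 - 2*(2*(½) - 5)/7) = √(-7 - 2*(1 - 5)/7) = √(-7 - 2/7*(-4)) = √(-7 + 8/7) = √(-41/7) = I*√287/7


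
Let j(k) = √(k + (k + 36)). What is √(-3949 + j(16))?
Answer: √(-3949 + 2*√17) ≈ 62.775*I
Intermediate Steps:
j(k) = √(36 + 2*k) (j(k) = √(k + (36 + k)) = √(36 + 2*k))
√(-3949 + j(16)) = √(-3949 + √(36 + 2*16)) = √(-3949 + √(36 + 32)) = √(-3949 + √68) = √(-3949 + 2*√17)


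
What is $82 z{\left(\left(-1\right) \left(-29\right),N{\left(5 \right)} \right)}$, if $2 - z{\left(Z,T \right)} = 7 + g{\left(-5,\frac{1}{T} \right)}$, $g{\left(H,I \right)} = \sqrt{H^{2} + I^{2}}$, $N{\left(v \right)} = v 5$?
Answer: $-410 - \frac{82 \sqrt{15626}}{25} \approx -820.01$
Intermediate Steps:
$N{\left(v \right)} = 5 v$
$z{\left(Z,T \right)} = -5 - \sqrt{25 + \frac{1}{T^{2}}}$ ($z{\left(Z,T \right)} = 2 - \left(7 + \sqrt{\left(-5\right)^{2} + \left(\frac{1}{T}\right)^{2}}\right) = 2 - \left(7 + \sqrt{25 + \frac{1}{T^{2}}}\right) = -5 - \sqrt{25 + \frac{1}{T^{2}}}$)
$82 z{\left(\left(-1\right) \left(-29\right),N{\left(5 \right)} \right)} = 82 \left(-5 - \sqrt{25 + \frac{1}{625}}\right) = 82 \left(-5 - \sqrt{\frac{15626}{625}}\right) = 82 \left(-5 - \frac{\sqrt{15626}}{25}\right) = -410 - \frac{82 \sqrt{15626}}{25}$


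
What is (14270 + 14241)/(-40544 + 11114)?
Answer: -28511/29430 ≈ -0.96877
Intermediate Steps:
(14270 + 14241)/(-40544 + 11114) = 28511/(-29430) = 28511*(-1/29430) = -28511/29430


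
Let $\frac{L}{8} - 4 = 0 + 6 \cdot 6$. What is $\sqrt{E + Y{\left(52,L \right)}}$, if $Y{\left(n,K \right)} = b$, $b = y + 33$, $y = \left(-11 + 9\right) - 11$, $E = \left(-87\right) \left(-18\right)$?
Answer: $\sqrt{1586} \approx 39.825$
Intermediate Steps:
$E = 1566$
$L = 320$ ($L = 32 + 8 \left(0 + 6 \cdot 6\right) = 32 + 8 \left(0 + 36\right) = 32 + 8 \cdot 36 = 32 + 288 = 320$)
$y = -13$ ($y = -2 - 11 = -13$)
$b = 20$ ($b = -13 + 33 = 20$)
$Y{\left(n,K \right)} = 20$
$\sqrt{E + Y{\left(52,L \right)}} = \sqrt{1566 + 20} = \sqrt{1586}$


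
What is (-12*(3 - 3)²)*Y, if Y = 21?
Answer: 0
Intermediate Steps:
(-12*(3 - 3)²)*Y = -12*(3 - 3)²*21 = -12*0²*21 = -12*0*21 = 0*21 = 0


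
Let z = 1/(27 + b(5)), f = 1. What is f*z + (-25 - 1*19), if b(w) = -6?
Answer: -923/21 ≈ -43.952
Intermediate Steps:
z = 1/21 (z = 1/(27 - 6) = 1/21 ≈ 0.047619)
f*z + (-25 - 1*19) = 1*(1/21) + (-25 - 1*19) = 1/21 + (-25 - 19) = 1/21 - 44 = -923/21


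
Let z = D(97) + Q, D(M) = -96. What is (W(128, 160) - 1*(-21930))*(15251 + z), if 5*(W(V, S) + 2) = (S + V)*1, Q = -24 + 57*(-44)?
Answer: 1387621144/5 ≈ 2.7752e+8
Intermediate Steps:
Q = -2532 (Q = -24 - 2508 = -2532)
W(V, S) = -2 + S/5 + V/5 (W(V, S) = -2 + ((S + V)*1)/5 = -2 + (S + V)/5 = -2 + (S/5 + V/5) = -2 + S/5 + V/5)
z = -2628 (z = -96 - 2532 = -2628)
(W(128, 160) - 1*(-21930))*(15251 + z) = ((-2 + (⅕)*160 + (⅕)*128) - 1*(-21930))*(15251 - 2628) = ((-2 + 32 + 128/5) + 21930)*12623 = (278/5 + 21930)*12623 = (109928/5)*12623 = 1387621144/5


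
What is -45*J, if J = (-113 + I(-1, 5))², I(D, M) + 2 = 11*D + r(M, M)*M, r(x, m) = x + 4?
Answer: -295245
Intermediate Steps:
r(x, m) = 4 + x
I(D, M) = -2 + 11*D + M*(4 + M) (I(D, M) = -2 + (11*D + (4 + M)*M) = -2 + (11*D + M*(4 + M)) = -2 + 11*D + M*(4 + M))
J = 6561 (J = (-113 + (-2 + 11*(-1) + 5*(4 + 5)))² = (-113 + (-2 - 11 + 5*9))² = (-113 + (-2 - 11 + 45))² = (-113 + 32)² = (-81)² = 6561)
-45*J = -45*6561 = -295245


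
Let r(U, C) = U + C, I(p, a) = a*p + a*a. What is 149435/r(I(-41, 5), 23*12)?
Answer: 149435/96 ≈ 1556.6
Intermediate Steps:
I(p, a) = a² + a*p (I(p, a) = a*p + a² = a² + a*p)
r(U, C) = C + U
149435/r(I(-41, 5), 23*12) = 149435/(23*12 + 5*(5 - 41)) = 149435/(276 + 5*(-36)) = 149435/(276 - 180) = 149435/96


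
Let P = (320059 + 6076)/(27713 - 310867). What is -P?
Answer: 326135/283154 ≈ 1.1518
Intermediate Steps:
P = -326135/283154 (P = 326135/(-283154) = 326135*(-1/283154) = -326135/283154 ≈ -1.1518)
-P = -1*(-326135/283154) = 326135/283154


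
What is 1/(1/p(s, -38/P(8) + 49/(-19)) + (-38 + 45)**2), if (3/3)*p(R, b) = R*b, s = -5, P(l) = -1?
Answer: 3365/164866 ≈ 0.020411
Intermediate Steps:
p(R, b) = R*b
1/(1/p(s, -38/P(8) + 49/(-19)) + (-38 + 45)**2) = 1/(1/(-5*(-38/(-1) + 49/(-19))) + (-38 + 45)**2) = 1/(1/(-5*(-38*(-1) + 49*(-1/19))) + 7**2) = 1/(1/(-5*(38 - 49/19)) + 49) = 1/(1/(-5*673/19) + 49) = 1/(1/(-3365/19) + 49) = 1/(-19/3365 + 49) = 1/(164866/3365) = 3365/164866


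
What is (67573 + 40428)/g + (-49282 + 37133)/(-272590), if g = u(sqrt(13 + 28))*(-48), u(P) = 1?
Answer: -14719704719/6542160 ≈ -2250.0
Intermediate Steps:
g = -48 (g = 1*(-48) = -48)
(67573 + 40428)/g + (-49282 + 37133)/(-272590) = (67573 + 40428)/(-48) + (-49282 + 37133)/(-272590) = 108001*(-1/48) - 12149*(-1/272590) = -108001/48 + 12149/272590 = -14719704719/6542160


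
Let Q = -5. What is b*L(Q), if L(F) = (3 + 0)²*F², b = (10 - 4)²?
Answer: 8100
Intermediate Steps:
b = 36 (b = 6² = 36)
L(F) = 9*F² (L(F) = 3²*F² = 9*F²)
b*L(Q) = 36*(9*(-5)²) = 36*(9*25) = 36*225 = 8100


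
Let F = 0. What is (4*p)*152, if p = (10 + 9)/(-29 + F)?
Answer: -11552/29 ≈ -398.34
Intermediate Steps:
p = -19/29 (p = (10 + 9)/(-29 + 0) = 19/(-29) = 19*(-1/29) = -19/29 ≈ -0.65517)
(4*p)*152 = (4*(-19/29))*152 = -76/29*152 = -11552/29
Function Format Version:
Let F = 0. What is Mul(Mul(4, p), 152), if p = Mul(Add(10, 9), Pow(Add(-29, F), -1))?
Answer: Rational(-11552, 29) ≈ -398.34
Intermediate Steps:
p = Rational(-19, 29) (p = Mul(Add(10, 9), Pow(Add(-29, 0), -1)) = Mul(19, Pow(-29, -1)) = Mul(19, Rational(-1, 29)) = Rational(-19, 29) ≈ -0.65517)
Mul(Mul(4, p), 152) = Mul(Mul(4, Rational(-19, 29)), 152) = Mul(Rational(-76, 29), 152) = Rational(-11552, 29)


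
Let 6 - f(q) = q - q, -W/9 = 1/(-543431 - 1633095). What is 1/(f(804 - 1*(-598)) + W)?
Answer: 2176526/13059165 ≈ 0.16667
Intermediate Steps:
W = 9/2176526 (W = -9/(-543431 - 1633095) = -9/(-2176526) = -9*(-1/2176526) = 9/2176526 ≈ 4.1350e-6)
f(q) = 6 (f(q) = 6 - (q - q) = 6 - 1*0 = 6 + 0 = 6)
1/(f(804 - 1*(-598)) + W) = 1/(6 + 9/2176526) = 1/(13059165/2176526) = 2176526/13059165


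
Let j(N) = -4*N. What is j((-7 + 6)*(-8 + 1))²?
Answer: 784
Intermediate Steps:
j((-7 + 6)*(-8 + 1))² = (-4*(-7 + 6)*(-8 + 1))² = (-(-4)*(-7))² = (-4*7)² = (-28)² = 784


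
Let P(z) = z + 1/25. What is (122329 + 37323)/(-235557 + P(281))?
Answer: -3991300/5881899 ≈ -0.67857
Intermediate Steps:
P(z) = 1/25 + z (P(z) = z + 1/25 = 1/25 + z)
(122329 + 37323)/(-235557 + P(281)) = (122329 + 37323)/(-235557 + (1/25 + 281)) = 159652/(-235557 + 7026/25) = 159652/(-5881899/25) = 159652*(-25/5881899) = -3991300/5881899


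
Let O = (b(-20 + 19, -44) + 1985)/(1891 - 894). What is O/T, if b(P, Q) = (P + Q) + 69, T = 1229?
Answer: 2009/1225313 ≈ 0.0016396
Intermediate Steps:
b(P, Q) = 69 + P + Q
O = 2009/997 (O = ((69 + (-20 + 19) - 44) + 1985)/(1891 - 894) = ((69 - 1 - 44) + 1985)/997 = (24 + 1985)*(1/997) = 2009*(1/997) = 2009/997 ≈ 2.0150)
O/T = (2009/997)/1229 = (2009/997)*(1/1229) = 2009/1225313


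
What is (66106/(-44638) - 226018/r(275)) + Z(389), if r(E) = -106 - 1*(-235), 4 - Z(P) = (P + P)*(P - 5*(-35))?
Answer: -1268385668567/2879151 ≈ -4.4054e+5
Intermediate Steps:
Z(P) = 4 - 2*P*(175 + P) (Z(P) = 4 - (P + P)*(P - 5*(-35)) = 4 - 2*P*(P + 175) = 4 - 2*P*(175 + P))
r(E) = 129 (r(E) = -106 + 235 = 129)
(66106/(-44638) - 226018/r(275)) + Z(389) = (66106/(-44638) - 226018/129) + (4 - 350*389 - 2*389**2) = (66106*(-1/44638) - 226018*1/129) + (4 - 136150 - 2*151321) = (-33053/22319 - 226018/129) + (4 - 136150 - 302642) = -5048759579/2879151 - 438788 = -1268385668567/2879151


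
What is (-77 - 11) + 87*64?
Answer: 5480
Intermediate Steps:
(-77 - 11) + 87*64 = -88 + 5568 = 5480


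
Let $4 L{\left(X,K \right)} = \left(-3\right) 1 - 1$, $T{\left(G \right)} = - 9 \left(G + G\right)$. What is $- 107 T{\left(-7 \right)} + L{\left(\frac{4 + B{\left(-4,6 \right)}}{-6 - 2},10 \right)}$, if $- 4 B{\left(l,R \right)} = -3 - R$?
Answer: $-13483$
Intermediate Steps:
$B{\left(l,R \right)} = \frac{3}{4} + \frac{R}{4}$ ($B{\left(l,R \right)} = - \frac{-3 - R}{4} = \frac{3}{4} + \frac{R}{4}$)
$T{\left(G \right)} = - 18 G$ ($T{\left(G \right)} = - 9 \cdot 2 G = - 18 G$)
$L{\left(X,K \right)} = -1$ ($L{\left(X,K \right)} = \frac{\left(-3\right) 1 - 1}{4} = \frac{-3 - 1}{4} = \frac{1}{4} \left(-4\right) = -1$)
$- 107 T{\left(-7 \right)} + L{\left(\frac{4 + B{\left(-4,6 \right)}}{-6 - 2},10 \right)} = - 107 \left(\left(-18\right) \left(-7\right)\right) - 1 = \left(-107\right) 126 - 1 = -13482 - 1 = -13483$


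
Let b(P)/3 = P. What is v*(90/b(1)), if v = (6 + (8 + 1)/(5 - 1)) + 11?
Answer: 1155/2 ≈ 577.50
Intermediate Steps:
b(P) = 3*P
v = 77/4 (v = (6 + 9/4) + 11 = 33/4 + 11 = 77/4 ≈ 19.250)
v*(90/b(1)) = 77*(90/((3*1)))/4 = 77*(90/3)/4 = 77*(90*(⅓))/4 = (77/4)*30 = 1155/2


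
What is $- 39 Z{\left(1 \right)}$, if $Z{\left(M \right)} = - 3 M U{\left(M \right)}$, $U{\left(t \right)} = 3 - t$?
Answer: $234$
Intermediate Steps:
$Z{\left(M \right)} = - 3 M \left(3 - M\right)$
$- 39 Z{\left(1 \right)} = - 39 \cdot 3 \cdot 1 \left(-3 + 1\right) = - 39 \cdot 3 \cdot 1 \left(-2\right) = \left(-39\right) \left(-6\right) = 234$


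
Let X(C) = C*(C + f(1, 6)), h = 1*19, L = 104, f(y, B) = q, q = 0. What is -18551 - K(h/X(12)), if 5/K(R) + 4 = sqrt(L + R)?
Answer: -235433621/12691 - 60*sqrt(14995)/12691 ≈ -18552.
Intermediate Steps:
f(y, B) = 0
h = 19
X(C) = C**2 (X(C) = C*(C + 0) = C*C = C**2)
K(R) = 5/(-4 + sqrt(104 + R))
-18551 - K(h/X(12)) = -18551 - 5/(-4 + sqrt(104 + 19/(12**2))) = -18551 - 5/(-4 + sqrt(104 + 19/144)) = -18551 - 5/(-4 + sqrt(14995/144)) = -18551 - 5/(-4 + sqrt(14995)/12)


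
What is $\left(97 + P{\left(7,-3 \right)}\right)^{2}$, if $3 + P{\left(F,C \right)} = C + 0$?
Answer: $8281$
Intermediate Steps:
$P{\left(F,C \right)} = -3 + C$ ($P{\left(F,C \right)} = -3 + \left(C + 0\right) = -3 + C$)
$\left(97 + P{\left(7,-3 \right)}\right)^{2} = \left(97 - 6\right)^{2} = 91^{2} = 8281$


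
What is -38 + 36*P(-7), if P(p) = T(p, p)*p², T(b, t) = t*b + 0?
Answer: 86398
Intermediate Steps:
T(b, t) = b*t (T(b, t) = b*t + 0 = b*t)
P(p) = p⁴ (P(p) = (p*p)*p² = p²*p² = p⁴)
-38 + 36*P(-7) = -38 + 36*(-7)⁴ = -38 + 36*2401 = -38 + 86436 = 86398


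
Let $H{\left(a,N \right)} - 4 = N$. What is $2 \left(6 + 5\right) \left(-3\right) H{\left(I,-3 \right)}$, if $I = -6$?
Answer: $-66$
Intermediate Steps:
$H{\left(a,N \right)} = 4 + N$
$2 \left(6 + 5\right) \left(-3\right) H{\left(I,-3 \right)} = 2 \left(6 + 5\right) \left(-3\right) \left(4 - 3\right) = 2 \cdot 11 \left(-3\right) 1 = 2 \left(-33\right) 1 = \left(-66\right) 1 = -66$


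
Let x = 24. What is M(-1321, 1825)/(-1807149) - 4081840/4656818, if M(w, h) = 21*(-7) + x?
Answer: -1229320047591/1402593998647 ≈ -0.87646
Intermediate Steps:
M(w, h) = -123 (M(w, h) = 21*(-7) + 24 = -147 + 24 = -123)
M(-1321, 1825)/(-1807149) - 4081840/4656818 = -123/(-1807149) - 4081840/4656818 = -123*(-1/1807149) - 4081840*1/4656818 = 41/602383 - 2040920/2328409 = -1229320047591/1402593998647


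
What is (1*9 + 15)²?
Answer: 576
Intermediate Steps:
(1*9 + 15)² = (9 + 15)² = 24² = 576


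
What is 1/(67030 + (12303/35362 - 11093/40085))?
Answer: 1417485770/95014172058189 ≈ 1.4919e-5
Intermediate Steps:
1/(67030 + (12303/35362 - 11093/40085)) = 1/(67030 + 100895089/1417485770) = 1/(95014172058189/1417485770) = 1417485770/95014172058189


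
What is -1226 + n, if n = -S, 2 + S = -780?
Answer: -444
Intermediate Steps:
S = -782 (S = -2 - 780 = -782)
n = 782 (n = -1*(-782) = 782)
-1226 + n = -1226 + 782 = -444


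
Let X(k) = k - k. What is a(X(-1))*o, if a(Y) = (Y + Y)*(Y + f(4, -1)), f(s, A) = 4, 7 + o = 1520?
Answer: 0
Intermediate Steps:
X(k) = 0
o = 1513 (o = -7 + 1520 = 1513)
a(Y) = 2*Y*(4 + Y) (a(Y) = (Y + Y)*(Y + 4) = (2*Y)*(4 + Y) = 2*Y*(4 + Y))
a(X(-1))*o = (2*0*(4 + 0))*1513 = (2*0*4)*1513 = 0*1513 = 0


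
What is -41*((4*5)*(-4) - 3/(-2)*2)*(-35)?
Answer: -110495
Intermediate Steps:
-41*((4*5)*(-4) - 3/(-2)*2)*(-35) = -41*(20*(-4) - 3*(-½)*2)*(-35) = -41*(-80 + (3/2)*2)*(-35) = -41*(-80 + 3)*(-35) = -41*(-77)*(-35) = 3157*(-35) = -110495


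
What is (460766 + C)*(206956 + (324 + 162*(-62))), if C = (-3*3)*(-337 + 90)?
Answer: 91318098404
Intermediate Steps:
C = 2223 (C = -9*(-247) = 2223)
(460766 + C)*(206956 + (324 + 162*(-62))) = (460766 + 2223)*(206956 + (324 + 162*(-62))) = 462989*(206956 + (324 - 10044)) = 462989*(206956 - 9720) = 462989*197236 = 91318098404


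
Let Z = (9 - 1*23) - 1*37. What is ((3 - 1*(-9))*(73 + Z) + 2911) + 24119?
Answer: 27294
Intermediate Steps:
Z = -51 (Z = (9 - 23) - 37 = -14 - 37 = -51)
((3 - 1*(-9))*(73 + Z) + 2911) + 24119 = ((3 - 1*(-9))*(73 - 51) + 2911) + 24119 = ((3 + 9)*22 + 2911) + 24119 = (12*22 + 2911) + 24119 = (264 + 2911) + 24119 = 3175 + 24119 = 27294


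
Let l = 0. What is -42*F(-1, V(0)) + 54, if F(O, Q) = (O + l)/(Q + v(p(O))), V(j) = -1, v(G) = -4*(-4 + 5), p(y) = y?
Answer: 228/5 ≈ 45.600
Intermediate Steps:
v(G) = -4 (v(G) = -4*1 = -4)
F(O, Q) = O/(-4 + Q) (F(O, Q) = (O + 0)/(Q - 4) = O/(-4 + Q))
-42*F(-1, V(0)) + 54 = -(-42)/(-4 - 1) + 54 = -(-42)/(-5) + 54 = -(-42)*(-1)/5 + 54 = -42*⅕ + 54 = -42/5 + 54 = 228/5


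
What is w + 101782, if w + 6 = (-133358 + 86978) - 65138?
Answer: -9742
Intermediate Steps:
w = -111524 (w = -6 + ((-133358 + 86978) - 65138) = -6 + (-46380 - 65138) = -6 - 111518 = -111524)
w + 101782 = -111524 + 101782 = -9742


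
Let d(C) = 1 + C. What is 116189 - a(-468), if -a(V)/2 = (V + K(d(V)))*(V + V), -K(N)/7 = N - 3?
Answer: -5166595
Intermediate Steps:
K(N) = 21 - 7*N (K(N) = -7*(N - 3) = -7*(-3 + N) = 21 - 7*N)
a(V) = -4*V*(14 - 6*V) (a(V) = -2*(V + (21 - 7*(1 + V)))*(V + V) = -2*(V + (21 + (-7 - 7*V)))*2*V = -2*(V + (14 - 7*V))*2*V = -2*(14 - 6*V)*2*V = -4*V*(14 - 6*V))
116189 - a(-468) = 116189 - 8*(-468)*(-7 + 3*(-468)) = 116189 - 8*(-468)*(-7 - 1404) = 116189 - 8*(-468)*(-1411) = 116189 - 1*5282784 = 116189 - 5282784 = -5166595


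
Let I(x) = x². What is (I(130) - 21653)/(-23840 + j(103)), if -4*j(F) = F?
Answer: 19012/95463 ≈ 0.19916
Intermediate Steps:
j(F) = -F/4
(I(130) - 21653)/(-23840 + j(103)) = (130² - 21653)/(-23840 - ¼*103) = (16900 - 21653)/(-23840 - 103/4) = -4753/(-95463/4) = -4753*(-4/95463) = 19012/95463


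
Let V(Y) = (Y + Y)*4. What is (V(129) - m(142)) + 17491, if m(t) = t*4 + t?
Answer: 17813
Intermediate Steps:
m(t) = 5*t (m(t) = 4*t + t = 5*t)
V(Y) = 8*Y (V(Y) = (2*Y)*4 = 8*Y)
(V(129) - m(142)) + 17491 = (8*129 - 5*142) + 17491 = (1032 - 1*710) + 17491 = (1032 - 710) + 17491 = 322 + 17491 = 17813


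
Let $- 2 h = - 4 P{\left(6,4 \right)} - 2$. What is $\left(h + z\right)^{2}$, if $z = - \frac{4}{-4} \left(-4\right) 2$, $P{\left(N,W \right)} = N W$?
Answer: $1681$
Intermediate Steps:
$z = -8$ ($z = \left(-4\right) \left(- \frac{1}{4}\right) \left(-4\right) 2 = 1 \left(-4\right) 2 = \left(-4\right) 2 = -8$)
$h = 49$ ($h = - \frac{- 4 \cdot 6 \cdot 4 - 2}{2} = - \frac{\left(-4\right) 24 - 2}{2} = - \frac{-96 - 2}{2} = \left(- \frac{1}{2}\right) \left(-98\right) = 49$)
$\left(h + z\right)^{2} = \left(49 - 8\right)^{2} = 41^{2} = 1681$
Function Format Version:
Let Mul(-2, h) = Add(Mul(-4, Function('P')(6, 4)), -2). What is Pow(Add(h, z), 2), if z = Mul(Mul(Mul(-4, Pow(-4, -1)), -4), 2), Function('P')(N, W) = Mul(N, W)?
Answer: 1681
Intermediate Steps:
z = -8 (z = Mul(Mul(Mul(-4, Rational(-1, 4)), -4), 2) = Mul(Mul(1, -4), 2) = Mul(-4, 2) = -8)
h = 49 (h = Mul(Rational(-1, 2), Add(Mul(-4, Mul(6, 4)), -2)) = Mul(Rational(-1, 2), Add(Mul(-4, 24), -2)) = Mul(Rational(-1, 2), Add(-96, -2)) = Mul(Rational(-1, 2), -98) = 49)
Pow(Add(h, z), 2) = Pow(Add(49, -8), 2) = Pow(41, 2) = 1681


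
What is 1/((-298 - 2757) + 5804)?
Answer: 1/2749 ≈ 0.00036377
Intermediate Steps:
1/((-298 - 2757) + 5804) = 1/(-3055 + 5804) = 1/2749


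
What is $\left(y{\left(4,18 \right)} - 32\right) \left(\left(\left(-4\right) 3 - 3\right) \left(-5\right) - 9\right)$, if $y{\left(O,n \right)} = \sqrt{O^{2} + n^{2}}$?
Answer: $-2112 + 132 \sqrt{85} \approx -895.02$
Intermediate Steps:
$\left(y{\left(4,18 \right)} - 32\right) \left(\left(\left(-4\right) 3 - 3\right) \left(-5\right) - 9\right) = \left(\sqrt{4^{2} + 18^{2}} - 32\right) \left(\left(\left(-4\right) 3 - 3\right) \left(-5\right) - 9\right) = \left(\sqrt{16 + 324} - 32\right) \left(\left(-12 - 3\right) \left(-5\right) - 9\right) = \left(\sqrt{340} - 32\right) \left(\left(-15\right) \left(-5\right) - 9\right) = \left(2 \sqrt{85} - 32\right) \left(75 - 9\right) = \left(-32 + 2 \sqrt{85}\right) 66 = -2112 + 132 \sqrt{85}$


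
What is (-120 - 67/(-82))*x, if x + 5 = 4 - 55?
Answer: 273644/41 ≈ 6674.2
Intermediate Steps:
x = -56 (x = -5 + (4 - 55) = -5 - 51 = -56)
(-120 - 67/(-82))*x = (-120 - 67/(-82))*(-56) = (-120 - 67*(-1/82))*(-56) = (-120 + 67/82)*(-56) = -9773/82*(-56) = 273644/41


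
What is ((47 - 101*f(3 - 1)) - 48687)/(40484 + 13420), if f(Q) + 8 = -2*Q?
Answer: -11857/13476 ≈ -0.87986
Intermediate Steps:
f(Q) = -8 - 2*Q
((47 - 101*f(3 - 1)) - 48687)/(40484 + 13420) = ((47 - 101*(-8 - 2*(3 - 1))) - 48687)/(40484 + 13420) = ((47 - 101*(-8 - 2*2)) - 48687)/53904 = ((47 - 101*(-8 - 4)) - 48687)*(1/53904) = ((47 - 101*(-12)) - 48687)*(1/53904) = ((47 + 1212) - 48687)*(1/53904) = (1259 - 48687)*(1/53904) = -47428*1/53904 = -11857/13476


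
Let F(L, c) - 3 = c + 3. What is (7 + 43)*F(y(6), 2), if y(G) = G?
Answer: 400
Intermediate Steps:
F(L, c) = 6 + c (F(L, c) = 3 + (c + 3) = 3 + (3 + c) = 6 + c)
(7 + 43)*F(y(6), 2) = (7 + 43)*(6 + 2) = 50*8 = 400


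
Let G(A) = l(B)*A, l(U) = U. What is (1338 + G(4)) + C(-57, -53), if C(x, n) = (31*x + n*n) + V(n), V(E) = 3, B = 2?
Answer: 2391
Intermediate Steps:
C(x, n) = 3 + n² + 31*x (C(x, n) = (31*x + n*n) + 3 = (31*x + n²) + 3 = (n² + 31*x) + 3 = 3 + n² + 31*x)
G(A) = 2*A
(1338 + G(4)) + C(-57, -53) = (1338 + 2*4) + (3 + (-53)² + 31*(-57)) = (1338 + 8) + (3 + 2809 - 1767) = 1346 + 1045 = 2391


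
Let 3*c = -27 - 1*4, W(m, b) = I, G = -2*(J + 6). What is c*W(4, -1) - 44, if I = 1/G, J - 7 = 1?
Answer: -3665/84 ≈ -43.631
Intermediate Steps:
J = 8 (J = 7 + 1 = 8)
G = -28 (G = -2*(8 + 6) = -2*14 = -28)
I = -1/28 (I = 1/(-28) = -1/28 ≈ -0.035714)
W(m, b) = -1/28
c = -31/3 (c = (-27 - 1*4)/3 = (-27 - 4)/3 = (⅓)*(-31) = -31/3 ≈ -10.333)
c*W(4, -1) - 44 = -31/3*(-1/28) - 44 = 31/84 - 44 = -3665/84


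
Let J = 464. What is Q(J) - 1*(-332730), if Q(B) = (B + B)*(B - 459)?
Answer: 337370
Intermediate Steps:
Q(B) = 2*B*(-459 + B) (Q(B) = (2*B)*(-459 + B) = 2*B*(-459 + B))
Q(J) - 1*(-332730) = 2*464*(-459 + 464) - 1*(-332730) = 2*464*5 + 332730 = 4640 + 332730 = 337370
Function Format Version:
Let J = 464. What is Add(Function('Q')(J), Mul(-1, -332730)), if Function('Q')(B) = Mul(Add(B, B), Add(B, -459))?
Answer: 337370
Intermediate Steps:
Function('Q')(B) = Mul(2, B, Add(-459, B)) (Function('Q')(B) = Mul(Mul(2, B), Add(-459, B)) = Mul(2, B, Add(-459, B)))
Add(Function('Q')(J), Mul(-1, -332730)) = Add(Mul(2, 464, Add(-459, 464)), Mul(-1, -332730)) = Add(Mul(2, 464, 5), 332730) = Add(4640, 332730) = 337370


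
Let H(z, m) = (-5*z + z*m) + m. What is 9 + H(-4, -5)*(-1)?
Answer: -26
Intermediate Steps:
H(z, m) = m - 5*z + m*z (H(z, m) = (-5*z + m*z) + m = m - 5*z + m*z)
9 + H(-4, -5)*(-1) = 9 + (-5 - 5*(-4) - 5*(-4))*(-1) = 9 + (-5 + 20 + 20)*(-1) = 9 + 35*(-1) = 9 - 35 = -26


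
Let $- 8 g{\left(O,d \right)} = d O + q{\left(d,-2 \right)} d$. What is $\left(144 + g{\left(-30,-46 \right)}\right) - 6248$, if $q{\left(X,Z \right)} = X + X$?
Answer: $- \frac{13611}{2} \approx -6805.5$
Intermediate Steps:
$q{\left(X,Z \right)} = 2 X$
$g{\left(O,d \right)} = - \frac{d^{2}}{4} - \frac{O d}{8}$ ($g{\left(O,d \right)} = - \frac{d O + 2 d d}{8} = - \frac{O d + 2 d^{2}}{8} = - \frac{2 d^{2} + O d}{8} = - \frac{d^{2}}{4} - \frac{O d}{8}$)
$\left(144 + g{\left(-30,-46 \right)}\right) - 6248 = \left(144 - - \frac{23 \left(-30 + 2 \left(-46\right)\right)}{4}\right) - 6248 = \left(144 - - \frac{23 \left(-30 - 92\right)}{4}\right) - 6248 = \left(144 - \left(- \frac{23}{4}\right) \left(-122\right)\right) - 6248 = \left(144 - \frac{1403}{2}\right) - 6248 = - \frac{1115}{2} - 6248 = - \frac{13611}{2}$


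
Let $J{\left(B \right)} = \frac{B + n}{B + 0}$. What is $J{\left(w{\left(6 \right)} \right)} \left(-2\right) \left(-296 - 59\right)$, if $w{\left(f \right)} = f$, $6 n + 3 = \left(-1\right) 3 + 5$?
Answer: $\frac{12425}{18} \approx 690.28$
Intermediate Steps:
$n = - \frac{1}{6}$ ($n = - \frac{1}{2} + \frac{\left(-1\right) 3 + 5}{6} = - \frac{1}{2} + \frac{-3 + 5}{6} = - \frac{1}{2} + \frac{1}{6} \cdot 2 = - \frac{1}{2} + \frac{1}{3} = - \frac{1}{6} \approx -0.16667$)
$J{\left(B \right)} = \frac{- \frac{1}{6} + B}{B}$ ($J{\left(B \right)} = \frac{B - \frac{1}{6}}{B + 0} = \frac{- \frac{1}{6} + B}{B}$)
$J{\left(w{\left(6 \right)} \right)} \left(-2\right) \left(-296 - 59\right) = \frac{- \frac{1}{6} + 6}{6} \left(-2\right) \left(-296 - 59\right) = \frac{1}{6} \cdot \frac{35}{6} \left(-2\right) \left(-355\right) = \frac{35}{36} \left(-2\right) \left(-355\right) = \left(- \frac{35}{18}\right) \left(-355\right) = \frac{12425}{18}$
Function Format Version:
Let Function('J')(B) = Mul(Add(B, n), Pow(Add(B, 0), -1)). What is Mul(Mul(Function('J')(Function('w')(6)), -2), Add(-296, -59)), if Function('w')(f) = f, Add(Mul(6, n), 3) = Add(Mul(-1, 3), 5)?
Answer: Rational(12425, 18) ≈ 690.28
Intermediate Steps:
n = Rational(-1, 6) (n = Add(Rational(-1, 2), Mul(Rational(1, 6), Add(Mul(-1, 3), 5))) = Add(Rational(-1, 2), Mul(Rational(1, 6), Add(-3, 5))) = Add(Rational(-1, 2), Mul(Rational(1, 6), 2)) = Add(Rational(-1, 2), Rational(1, 3)) = Rational(-1, 6) ≈ -0.16667)
Function('J')(B) = Mul(Pow(B, -1), Add(Rational(-1, 6), B)) (Function('J')(B) = Mul(Add(B, Rational(-1, 6)), Pow(Add(B, 0), -1)) = Mul(Add(Rational(-1, 6), B), Pow(B, -1)) = Mul(Pow(B, -1), Add(Rational(-1, 6), B)))
Mul(Mul(Function('J')(Function('w')(6)), -2), Add(-296, -59)) = Mul(Mul(Mul(Pow(6, -1), Add(Rational(-1, 6), 6)), -2), Add(-296, -59)) = Mul(Mul(Mul(Rational(1, 6), Rational(35, 6)), -2), -355) = Mul(Mul(Rational(35, 36), -2), -355) = Mul(Rational(-35, 18), -355) = Rational(12425, 18)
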